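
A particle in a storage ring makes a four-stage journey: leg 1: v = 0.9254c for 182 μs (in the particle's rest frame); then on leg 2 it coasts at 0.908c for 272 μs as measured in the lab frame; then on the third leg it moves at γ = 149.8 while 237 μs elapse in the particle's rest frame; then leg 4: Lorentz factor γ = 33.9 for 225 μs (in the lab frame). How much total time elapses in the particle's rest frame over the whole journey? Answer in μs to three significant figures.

τ = 540 μs

Leg 1: 182 μs is already measured in the particle's rest frame.
Leg 2: γ = 1/√(1 − 0.908²) = 1/√0.1755 = 2.387; τ_2 = 272/2.387 = 114.0 μs.
Leg 3: 237 μs is already measured in the particle's rest frame.
Leg 4: γ = 33.9; τ_4 = 225/33.90 = 6.637 μs.
Total: 182.0 + 114.0 + 237.0 + 6.637 μs.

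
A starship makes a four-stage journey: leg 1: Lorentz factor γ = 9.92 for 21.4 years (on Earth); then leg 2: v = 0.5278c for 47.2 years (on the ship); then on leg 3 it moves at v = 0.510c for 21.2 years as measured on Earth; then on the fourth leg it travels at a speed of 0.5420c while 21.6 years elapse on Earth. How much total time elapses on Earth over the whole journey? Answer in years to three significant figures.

Δt = 120 years

Leg 1: 21.4 years is already measured on Earth.
Leg 2: γ = 1/√(1 − 0.5278²) = 1/√0.7214 = 1.177; Δt_2 = 1.177 × 47.2 = 55.57 years.
Leg 3: 21.2 years is already measured on Earth.
Leg 4: 21.6 years is already measured on Earth.
Total: 21.40 + 55.57 + 21.20 + 21.60 years.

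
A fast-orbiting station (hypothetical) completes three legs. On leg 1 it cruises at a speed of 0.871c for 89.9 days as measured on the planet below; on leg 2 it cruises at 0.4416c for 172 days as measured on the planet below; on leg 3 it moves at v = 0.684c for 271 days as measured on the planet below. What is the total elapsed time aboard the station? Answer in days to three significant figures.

τ = 396 days

Leg 1: γ = 1/√(1 − 0.871²) = 1/√0.2414 = 2.035; τ_1 = 89.9/2.035 = 44.17 days.
Leg 2: γ = 1/√(1 − 0.4416²) = 1/√0.8050 = 1.115; τ_2 = 172/1.115 = 154.3 days.
Leg 3: γ = 1/√(1 − 0.684²) = 1/√0.5321 = 1.371; τ_3 = 271/1.371 = 197.7 days.
Total: 44.17 + 154.3 + 197.7 days.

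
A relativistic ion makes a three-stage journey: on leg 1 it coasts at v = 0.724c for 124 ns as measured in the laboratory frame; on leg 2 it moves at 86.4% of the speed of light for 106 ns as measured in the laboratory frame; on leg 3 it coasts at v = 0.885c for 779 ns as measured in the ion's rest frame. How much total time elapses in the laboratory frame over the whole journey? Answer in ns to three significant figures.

Δt = 1900 ns

Leg 1: 124 ns is already measured in the laboratory frame.
Leg 2: 106 ns is already measured in the laboratory frame.
Leg 3: γ = 1/√(1 − 0.885²) = 1/√0.2168 = 2.148; Δt_3 = 2.148 × 779 = 1673 ns.
Total: 124.0 + 106.0 + 1673 ns.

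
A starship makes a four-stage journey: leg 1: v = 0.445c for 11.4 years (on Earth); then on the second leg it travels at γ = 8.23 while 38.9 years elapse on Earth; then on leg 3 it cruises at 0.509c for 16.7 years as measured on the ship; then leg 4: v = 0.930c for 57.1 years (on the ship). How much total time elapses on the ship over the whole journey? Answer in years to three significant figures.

Leg 1: γ = 1/√(1 − 0.445²) = 1/√0.8020 = 1.117; τ_1 = 11.4/1.117 = 10.21 years.
Leg 2: γ = 8.23; τ_2 = 38.9/8.230 = 4.727 years.
Leg 3: 16.7 years is already measured on the ship.
Leg 4: 57.1 years is already measured on the ship.
Total: 10.21 + 4.727 + 16.70 + 57.10 years.

τ = 88.7 years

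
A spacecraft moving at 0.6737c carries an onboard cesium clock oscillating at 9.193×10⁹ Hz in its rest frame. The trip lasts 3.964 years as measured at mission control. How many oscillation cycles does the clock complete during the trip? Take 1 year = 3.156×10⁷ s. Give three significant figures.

γ = 1/√(1 − 0.6737²) = 1/√0.5461 = 1.353
The oscillator's own cycle count is N = f × τ where τ is the proper time aboard the spacecraft. τ = Δt/γ = 3.964/1.353 = 2.929 years = 9.245×10⁷ s.
N = 9.193×10⁹ × 9.245×10⁷ = 8.499×10¹⁷.

N = 8.50×10¹⁷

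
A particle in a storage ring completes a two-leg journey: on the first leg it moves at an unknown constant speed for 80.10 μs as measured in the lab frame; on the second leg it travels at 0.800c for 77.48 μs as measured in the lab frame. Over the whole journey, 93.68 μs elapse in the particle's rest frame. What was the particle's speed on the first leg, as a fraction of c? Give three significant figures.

β = 0.808

Leg 1: speed unknown; τ_1 = 80.10/γ_1.
Leg 2: γ = 1/√(1 − 0.800²) = 5/3 ≈ 1.667; τ_2 = 77.48/1.667 = 46.49 μs.
Total proper time: τ_1 + 46.49 = 93.68, so τ_1 = 93.68 − 46.49 = 47.19 μs.
γ_1 = 80.10/47.19 = 1.697; β = √(1 − 1/γ²) = √0.6529.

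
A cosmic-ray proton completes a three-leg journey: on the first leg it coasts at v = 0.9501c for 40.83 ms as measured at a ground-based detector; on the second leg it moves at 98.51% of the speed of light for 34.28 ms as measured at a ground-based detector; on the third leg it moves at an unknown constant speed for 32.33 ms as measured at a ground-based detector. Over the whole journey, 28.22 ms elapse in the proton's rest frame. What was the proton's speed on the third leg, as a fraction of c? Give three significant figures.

β = 0.955

Leg 1: γ = 1/√(1 − 0.9501²) = 1/√0.09731 = 3.206; τ_1 = 40.83/3.206 = 12.74 ms.
Leg 2: β = 0.9851; γ = 1/√(1 − 0.9851²) = 1/√0.02958 = 5.815; τ_2 = 34.28/5.815 = 5.896 ms.
Leg 3: speed unknown; τ_3 = 32.33/γ_3.
Total proper time: 12.74 + 5.896 + τ_3 = 28.22, so τ_3 = 28.22 − 18.63 = 9.588 ms.
γ_3 = 32.33/9.588 = 3.372; β = √(1 − 1/γ²) = √0.9121.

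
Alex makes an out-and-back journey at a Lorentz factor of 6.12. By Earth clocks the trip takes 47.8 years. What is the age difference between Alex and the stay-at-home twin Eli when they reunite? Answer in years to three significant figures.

Δt − τ = 40.0 years

γ = 6.12
Alex's elapsed proper time: τ = 47.8/6.120 = 7.810 years.
Age gap = Δt − τ = 47.8 − 7.810 years.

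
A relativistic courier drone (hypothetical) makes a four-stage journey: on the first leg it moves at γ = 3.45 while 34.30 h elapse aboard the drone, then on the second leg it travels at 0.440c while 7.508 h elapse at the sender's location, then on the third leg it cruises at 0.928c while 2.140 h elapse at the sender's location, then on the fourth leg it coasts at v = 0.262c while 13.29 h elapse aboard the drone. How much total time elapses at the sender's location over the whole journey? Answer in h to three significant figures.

Leg 1: γ = 3.45; Δt_1 = 3.450 × 34.30 = 118.3 h.
Leg 2: 7.508 h is already measured at the sender's location.
Leg 3: 2.140 h is already measured at the sender's location.
Leg 4: γ = 1/√(1 − 0.262²) = 1/√0.9314 = 1.036; Δt_4 = 1.036 × 13.29 = 13.77 h.
Total: 118.3 + 7.508 + 2.140 + 13.77 h.

Δt = 142 h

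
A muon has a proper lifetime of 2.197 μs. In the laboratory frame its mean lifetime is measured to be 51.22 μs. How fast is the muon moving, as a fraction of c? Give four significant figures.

v = 0.9991c

γ = Δt/τ₀ = 51.22/2.197 = 23.31
β = √(1 − 1/γ²) = √(1 − 0.001840) = √0.9982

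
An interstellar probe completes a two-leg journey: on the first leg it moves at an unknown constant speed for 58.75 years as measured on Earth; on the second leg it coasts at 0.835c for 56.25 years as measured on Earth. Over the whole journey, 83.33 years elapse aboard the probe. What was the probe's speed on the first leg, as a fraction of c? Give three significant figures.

Leg 1: speed unknown; τ_1 = 58.75/γ_1.
Leg 2: γ = 1/√(1 − 0.835²) = 1/√0.3028 = 1.817; τ_2 = 56.25/1.817 = 30.95 years.
Total proper time: τ_1 + 30.95 = 83.33, so τ_1 = 83.33 − 30.95 = 52.38 years.
γ_1 = 58.75/52.38 = 1.122; β = √(1 − 1/γ²) = √0.2051.

β = 0.453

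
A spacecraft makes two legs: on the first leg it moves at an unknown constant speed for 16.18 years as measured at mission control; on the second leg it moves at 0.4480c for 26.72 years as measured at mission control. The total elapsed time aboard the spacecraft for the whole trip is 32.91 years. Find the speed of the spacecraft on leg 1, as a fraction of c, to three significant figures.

β = 0.830

Leg 1: speed unknown; τ_1 = 16.18/γ_1.
Leg 2: γ = 1/√(1 − 0.4480²) = 1/√0.7993 = 1.119; τ_2 = 26.72/1.119 = 23.89 years.
Total proper time: τ_1 + 23.89 = 32.91, so τ_1 = 32.91 − 23.89 = 9.021 years.
γ_1 = 16.18/9.021 = 1.794; β = √(1 − 1/γ²) = √0.6891.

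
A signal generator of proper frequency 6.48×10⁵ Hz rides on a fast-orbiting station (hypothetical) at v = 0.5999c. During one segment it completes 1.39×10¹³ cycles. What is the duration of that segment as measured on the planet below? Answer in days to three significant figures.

γ = 1/√(1 − 0.5999²) = 1/√0.6401 = 1.250
Proper time for N cycles: τ = N/f = 1.39×10¹³/(6.48×10⁵) = 2.145×10⁷ s = 248.3 days.
Lab-frame duration Δt = γτ = 1.250 × 248.3 = 310.3 days.

Δt = 310 days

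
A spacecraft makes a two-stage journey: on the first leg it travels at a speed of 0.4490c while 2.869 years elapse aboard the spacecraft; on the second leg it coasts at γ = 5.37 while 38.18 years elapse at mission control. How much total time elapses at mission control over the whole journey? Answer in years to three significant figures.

Δt = 41.4 years

Leg 1: γ = 1/√(1 − 0.4490²) = 1/√0.7984 = 1.119; Δt_1 = 1.119 × 2.869 = 3.211 years.
Leg 2: 38.18 years is already measured at mission control.
Total: 3.211 + 38.18 years.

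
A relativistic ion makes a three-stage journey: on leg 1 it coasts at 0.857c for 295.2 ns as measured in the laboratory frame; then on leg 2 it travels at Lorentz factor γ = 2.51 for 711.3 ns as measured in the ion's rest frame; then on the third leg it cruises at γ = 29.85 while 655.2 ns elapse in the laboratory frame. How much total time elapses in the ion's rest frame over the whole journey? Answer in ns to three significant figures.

Leg 1: γ = 1/√(1 − 0.857²) = 1/√0.2656 = 1.941; τ_1 = 295.2/1.941 = 152.1 ns.
Leg 2: 711.3 ns is already measured in the ion's rest frame.
Leg 3: γ = 29.85; τ_3 = 655.2/29.85 = 21.95 ns.
Total: 152.1 + 711.3 + 21.95 ns.

τ = 885 ns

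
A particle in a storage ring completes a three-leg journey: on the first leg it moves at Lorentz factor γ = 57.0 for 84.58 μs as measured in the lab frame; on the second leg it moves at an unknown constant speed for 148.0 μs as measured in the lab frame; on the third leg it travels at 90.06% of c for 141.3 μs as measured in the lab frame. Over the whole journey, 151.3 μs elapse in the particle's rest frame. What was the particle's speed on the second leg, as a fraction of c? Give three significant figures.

β = 0.802

Leg 1: γ = 57.0; τ_1 = 84.58/57.00 = 1.484 μs.
Leg 2: speed unknown; τ_2 = 148.0/γ_2.
Leg 3: β = 0.9006; γ = 1/√(1 − 0.9006²) = 1/√0.1889 = 2.301; τ_3 = 141.3/2.301 = 61.42 μs.
Total proper time: 1.484 + τ_2 + 61.42 = 151.3, so τ_2 = 151.3 − 62.90 = 88.40 μs.
γ_2 = 148.0/88.40 = 1.674; β = √(1 − 1/γ²) = √0.6432.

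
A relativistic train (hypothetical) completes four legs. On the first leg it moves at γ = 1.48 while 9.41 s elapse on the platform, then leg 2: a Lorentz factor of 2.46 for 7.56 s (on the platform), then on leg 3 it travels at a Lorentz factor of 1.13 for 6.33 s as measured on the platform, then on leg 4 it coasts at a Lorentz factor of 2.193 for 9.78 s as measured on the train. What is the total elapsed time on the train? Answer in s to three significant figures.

τ = 24.8 s

Leg 1: γ = 1.48; τ_1 = 9.41/1.480 = 6.358 s.
Leg 2: γ = 2.46; τ_2 = 7.56/2.460 = 3.073 s.
Leg 3: γ = 1.13; τ_3 = 6.33/1.130 = 5.602 s.
Leg 4: 9.78 s is already measured on the train.
Total: 6.358 + 3.073 + 5.602 + 9.780 s.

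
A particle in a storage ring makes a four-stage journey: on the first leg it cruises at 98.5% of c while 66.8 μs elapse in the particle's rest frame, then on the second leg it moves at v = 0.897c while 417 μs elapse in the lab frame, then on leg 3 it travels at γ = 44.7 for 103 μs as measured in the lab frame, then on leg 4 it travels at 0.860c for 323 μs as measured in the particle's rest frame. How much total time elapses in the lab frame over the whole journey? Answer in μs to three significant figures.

Δt = 1540 μs

Leg 1: β = 0.985; γ = 1/√(1 − 0.985²) = 1/√0.02977 = 5.795; Δt_1 = 5.795 × 66.8 = 387.1 μs.
Leg 2: 417 μs is already measured in the lab frame.
Leg 3: 103 μs is already measured in the lab frame.
Leg 4: γ = 1/√(1 − 0.860²) = 1/√0.2604 = 1.960; Δt_4 = 1.960 × 323 = 633.0 μs.
Total: 387.1 + 417.0 + 103.0 + 633.0 μs.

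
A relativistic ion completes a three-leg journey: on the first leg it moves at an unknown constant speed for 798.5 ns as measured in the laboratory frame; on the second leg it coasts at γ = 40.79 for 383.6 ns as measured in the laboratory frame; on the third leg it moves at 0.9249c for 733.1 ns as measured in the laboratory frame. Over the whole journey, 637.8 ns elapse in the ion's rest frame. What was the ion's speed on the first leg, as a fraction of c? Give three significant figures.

β = 0.899

Leg 1: speed unknown; τ_1 = 798.5/γ_1.
Leg 2: γ = 40.79; τ_2 = 383.6/40.79 = 9.404 ns.
Leg 3: γ = 1/√(1 − 0.9249²) = 1/√0.1446 = 2.630; τ_3 = 733.1/2.630 = 278.7 ns.
Total proper time: τ_1 + 9.404 + 278.7 = 637.8, so τ_1 = 637.8 − 288.1 = 349.7 ns.
γ_1 = 798.5/349.7 = 2.284; β = √(1 − 1/γ²) = √0.8082.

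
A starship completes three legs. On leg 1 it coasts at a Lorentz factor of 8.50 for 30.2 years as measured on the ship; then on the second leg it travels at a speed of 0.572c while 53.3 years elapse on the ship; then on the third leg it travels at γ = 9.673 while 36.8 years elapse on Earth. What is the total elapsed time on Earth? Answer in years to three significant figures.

Δt = 358 years

Leg 1: γ = 8.50; Δt_1 = 8.500 × 30.2 = 256.7 years.
Leg 2: γ = 1/√(1 − 0.572²) = 1/√0.6728 = 1.219; Δt_2 = 1.219 × 53.3 = 64.98 years.
Leg 3: 36.8 years is already measured on Earth.
Total: 256.7 + 64.98 + 36.80 years.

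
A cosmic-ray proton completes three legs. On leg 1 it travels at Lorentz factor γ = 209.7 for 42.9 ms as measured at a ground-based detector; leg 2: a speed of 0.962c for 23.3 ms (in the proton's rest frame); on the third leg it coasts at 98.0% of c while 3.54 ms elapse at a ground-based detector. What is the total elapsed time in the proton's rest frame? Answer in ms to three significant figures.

Leg 1: γ = 209.7; τ_1 = 42.9/209.7 = 0.2046 ms.
Leg 2: 23.3 ms is already measured in the proton's rest frame.
Leg 3: β = 0.980; γ = 1/√(1 − 0.980²) = 1/√0.03960 = 5.025; τ_3 = 3.54/5.025 = 0.7045 ms.
Total: 0.2046 + 23.30 + 0.7045 ms.

τ = 24.2 ms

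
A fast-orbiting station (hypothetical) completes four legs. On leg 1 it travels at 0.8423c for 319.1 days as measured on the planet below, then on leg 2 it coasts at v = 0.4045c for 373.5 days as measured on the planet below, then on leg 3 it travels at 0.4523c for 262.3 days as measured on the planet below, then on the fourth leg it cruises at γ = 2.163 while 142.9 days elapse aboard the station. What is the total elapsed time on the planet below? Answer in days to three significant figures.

Δt = 1260 days

Leg 1: 319.1 days is already measured on the planet below.
Leg 2: 373.5 days is already measured on the planet below.
Leg 3: 262.3 days is already measured on the planet below.
Leg 4: γ = 2.163; Δt_4 = 2.163 × 142.9 = 309.1 days.
Total: 319.1 + 373.5 + 262.3 + 309.1 days.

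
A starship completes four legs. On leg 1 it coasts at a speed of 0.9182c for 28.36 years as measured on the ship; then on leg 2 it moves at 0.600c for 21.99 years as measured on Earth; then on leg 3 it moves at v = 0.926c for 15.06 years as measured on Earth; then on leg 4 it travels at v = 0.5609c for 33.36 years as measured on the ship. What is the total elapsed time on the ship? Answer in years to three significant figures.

Leg 1: 28.36 years is already measured on the ship.
Leg 2: γ = 1/√(1 − 0.600²) = 5/4 = 1.250; τ_2 = 21.99/1.250 = 17.59 years.
Leg 3: γ = 1/√(1 − 0.926²) = 1/√0.1425 = 2.649; τ_3 = 15.06/2.649 = 5.686 years.
Leg 4: 33.36 years is already measured on the ship.
Total: 28.36 + 17.59 + 5.686 + 33.36 years.

τ = 85.0 years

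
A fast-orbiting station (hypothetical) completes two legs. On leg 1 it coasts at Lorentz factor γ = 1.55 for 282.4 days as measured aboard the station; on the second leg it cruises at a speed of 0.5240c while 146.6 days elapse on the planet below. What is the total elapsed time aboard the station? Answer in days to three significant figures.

τ = 407 days

Leg 1: 282.4 days is already measured aboard the station.
Leg 2: γ = 1/√(1 − 0.5240²) = 1/√0.7254 = 1.174; τ_2 = 146.6/1.174 = 124.9 days.
Total: 282.4 + 124.9 days.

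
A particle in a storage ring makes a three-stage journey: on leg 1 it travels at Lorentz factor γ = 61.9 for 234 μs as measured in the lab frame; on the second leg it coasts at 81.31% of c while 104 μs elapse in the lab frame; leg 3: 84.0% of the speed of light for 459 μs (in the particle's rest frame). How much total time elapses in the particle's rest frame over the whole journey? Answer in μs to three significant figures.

Leg 1: γ = 61.9; τ_1 = 234/61.90 = 3.780 μs.
Leg 2: β = 0.8131; γ = 1/√(1 − 0.8131²) = 1/√0.3389 = 1.718; τ_2 = 104/1.718 = 60.54 μs.
Leg 3: 459 μs is already measured in the particle's rest frame.
Total: 3.780 + 60.54 + 459.0 μs.

τ = 523 μs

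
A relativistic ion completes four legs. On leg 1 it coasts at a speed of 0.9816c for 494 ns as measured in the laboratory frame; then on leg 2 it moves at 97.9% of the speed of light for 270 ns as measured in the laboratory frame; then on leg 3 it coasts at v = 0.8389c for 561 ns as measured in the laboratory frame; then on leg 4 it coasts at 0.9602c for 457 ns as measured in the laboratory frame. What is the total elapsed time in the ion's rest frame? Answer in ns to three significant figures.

τ = 582 ns

Leg 1: γ = 1/√(1 − 0.9816²) = 1/√0.03646 = 5.237; τ_1 = 494/5.237 = 94.33 ns.
Leg 2: β = 0.979; γ = 1/√(1 − 0.979²) = 1/√0.04156 = 4.905; τ_2 = 270/4.905 = 55.04 ns.
Leg 3: γ = 1/√(1 − 0.8389²) = 1/√0.2962 = 1.837; τ_3 = 561/1.837 = 305.3 ns.
Leg 4: γ = 1/√(1 − 0.9602²) = 1/√0.07802 = 3.580; τ_4 = 457/3.580 = 127.6 ns.
Total: 94.33 + 55.04 + 305.3 + 127.6 ns.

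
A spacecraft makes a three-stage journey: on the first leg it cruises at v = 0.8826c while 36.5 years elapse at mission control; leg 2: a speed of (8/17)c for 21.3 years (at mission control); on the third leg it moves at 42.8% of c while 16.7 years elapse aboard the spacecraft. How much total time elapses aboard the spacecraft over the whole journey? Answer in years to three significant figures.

Leg 1: γ = 1/√(1 − 0.8826²) = 1/√0.2210 = 2.127; τ_1 = 36.5/2.127 = 17.16 years.
Leg 2: γ = 1/√(1 − (8/17)²) = 17/15 ≈ 1.133; τ_2 = 21.3/1.133 = 18.79 years.
Leg 3: 16.7 years is already measured aboard the spacecraft.
Total: 17.16 + 18.79 + 16.70 years.

τ = 52.7 years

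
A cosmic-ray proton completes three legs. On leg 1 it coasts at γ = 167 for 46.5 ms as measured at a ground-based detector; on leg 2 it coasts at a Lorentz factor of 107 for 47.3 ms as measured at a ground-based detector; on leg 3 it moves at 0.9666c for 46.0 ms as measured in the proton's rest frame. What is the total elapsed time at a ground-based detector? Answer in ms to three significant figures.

Δt = 273 ms

Leg 1: 46.5 ms is already measured at a ground-based detector.
Leg 2: 47.3 ms is already measured at a ground-based detector.
Leg 3: γ = 1/√(1 − 0.9666²) = 1/√0.06568 = 3.902; Δt_3 = 3.902 × 46.0 = 179.5 ms.
Total: 46.50 + 47.30 + 179.5 ms.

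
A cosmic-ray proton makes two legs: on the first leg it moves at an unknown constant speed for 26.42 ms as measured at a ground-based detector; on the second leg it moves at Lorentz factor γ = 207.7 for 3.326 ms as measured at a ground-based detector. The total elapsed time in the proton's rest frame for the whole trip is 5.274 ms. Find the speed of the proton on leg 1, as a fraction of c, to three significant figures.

β = 0.980

Leg 1: speed unknown; τ_1 = 26.42/γ_1.
Leg 2: γ = 207.7; τ_2 = 3.326/207.7 = 0.01601 ms.
Total proper time: τ_1 + 0.01601 = 5.274, so τ_1 = 5.274 − 0.01601 = 5.258 ms.
γ_1 = 26.42/5.258 = 5.025; β = √(1 − 1/γ²) = √0.9604.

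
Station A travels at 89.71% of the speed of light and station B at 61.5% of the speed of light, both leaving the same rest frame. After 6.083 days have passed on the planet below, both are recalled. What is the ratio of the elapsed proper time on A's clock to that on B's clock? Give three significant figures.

τ_A/τ_B = 0.560

A: β = 0.8971; γ = 1/√(1 − 0.8971²) = 1/√0.1952 = 2.263. B: β = 0.615; γ = 1/√(1 − 0.615²) = 1/√0.6218 = 1.268.
τ_A/τ_B = γ_B/γ_A = 1.268/2.263 = 0.5603, so τ_A/τ_B = 0.5603.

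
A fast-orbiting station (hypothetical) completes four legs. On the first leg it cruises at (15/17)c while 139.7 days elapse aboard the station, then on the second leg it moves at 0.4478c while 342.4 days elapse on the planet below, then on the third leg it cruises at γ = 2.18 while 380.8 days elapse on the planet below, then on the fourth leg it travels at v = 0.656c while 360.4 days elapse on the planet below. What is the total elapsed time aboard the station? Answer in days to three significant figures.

τ = 893 days

Leg 1: 139.7 days is already measured aboard the station.
Leg 2: γ = 1/√(1 − 0.4478²) = 1/√0.7995 = 1.118; τ_2 = 342.4/1.118 = 306.2 days.
Leg 3: γ = 2.18; τ_3 = 380.8/2.180 = 174.7 days.
Leg 4: γ = 1/√(1 − 0.656²) = 1/√0.5697 = 1.325; τ_4 = 360.4/1.325 = 272.0 days.
Total: 139.7 + 306.2 + 174.7 + 272.0 days.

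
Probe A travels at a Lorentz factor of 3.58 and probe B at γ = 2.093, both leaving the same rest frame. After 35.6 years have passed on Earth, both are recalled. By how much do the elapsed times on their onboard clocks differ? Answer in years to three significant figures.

|τ_A − τ_B| = 7.06 years

A: γ = 3.58; τ_A = 35.6/3.580 = 9.944 years.
B: γ = 2.093; τ_B = 35.6/2.093 = 17.01 years.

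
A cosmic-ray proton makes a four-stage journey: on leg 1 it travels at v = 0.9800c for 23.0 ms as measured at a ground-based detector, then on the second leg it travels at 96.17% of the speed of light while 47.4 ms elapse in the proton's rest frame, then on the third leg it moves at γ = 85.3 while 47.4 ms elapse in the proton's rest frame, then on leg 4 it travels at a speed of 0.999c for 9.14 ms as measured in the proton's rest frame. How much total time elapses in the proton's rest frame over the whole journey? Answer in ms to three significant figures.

Leg 1: γ = 1/√(1 − 0.9800²) = 1/√0.03960 = 5.025; τ_1 = 23.0/5.025 = 4.577 ms.
Leg 2: 47.4 ms is already measured in the proton's rest frame.
Leg 3: 47.4 ms is already measured in the proton's rest frame.
Leg 4: 9.14 ms is already measured in the proton's rest frame.
Total: 4.577 + 47.40 + 47.40 + 9.140 ms.

τ = 109 ms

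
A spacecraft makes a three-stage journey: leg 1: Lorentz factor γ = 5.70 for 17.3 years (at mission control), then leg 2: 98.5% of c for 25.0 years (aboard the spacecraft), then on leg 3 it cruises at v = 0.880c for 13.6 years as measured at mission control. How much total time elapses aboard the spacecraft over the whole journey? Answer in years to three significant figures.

τ = 34.5 years

Leg 1: γ = 5.70; τ_1 = 17.3/5.700 = 3.035 years.
Leg 2: 25.0 years is already measured aboard the spacecraft.
Leg 3: γ = 1/√(1 − 0.880²) = 1/√0.2256 = 2.105; τ_3 = 13.6/2.105 = 6.460 years.
Total: 3.035 + 25.00 + 6.460 years.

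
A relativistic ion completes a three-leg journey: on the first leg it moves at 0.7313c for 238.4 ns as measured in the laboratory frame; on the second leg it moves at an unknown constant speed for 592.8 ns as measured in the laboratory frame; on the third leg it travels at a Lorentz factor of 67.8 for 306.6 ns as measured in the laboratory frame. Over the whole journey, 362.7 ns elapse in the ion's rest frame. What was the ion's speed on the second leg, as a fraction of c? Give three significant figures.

Leg 1: γ = 1/√(1 − 0.7313²) = 1/√0.4652 = 1.466; τ_1 = 238.4/1.466 = 162.6 ns.
Leg 2: speed unknown; τ_2 = 592.8/γ_2.
Leg 3: γ = 67.8; τ_3 = 306.6/67.80 = 4.522 ns.
Total proper time: 162.6 + τ_2 + 4.522 = 362.7, so τ_2 = 362.7 − 167.1 = 195.6 ns.
γ_2 = 592.8/195.6 = 3.031; β = √(1 − 1/γ²) = √0.8912.

β = 0.944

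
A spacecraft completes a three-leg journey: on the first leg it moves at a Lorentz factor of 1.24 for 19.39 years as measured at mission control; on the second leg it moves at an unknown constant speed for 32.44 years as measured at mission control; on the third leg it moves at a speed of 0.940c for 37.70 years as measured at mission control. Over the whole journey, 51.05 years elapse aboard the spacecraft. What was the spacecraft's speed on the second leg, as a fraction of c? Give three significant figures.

Leg 1: γ = 1.24; τ_1 = 19.39/1.240 = 15.64 years.
Leg 2: speed unknown; τ_2 = 32.44/γ_2.
Leg 3: γ = 1/√(1 − 0.940²) = 1/√0.1164 = 2.931; τ_3 = 37.70/2.931 = 12.86 years.
Total proper time: 15.64 + τ_2 + 12.86 = 51.05, so τ_2 = 51.05 − 28.50 = 22.55 years.
γ_2 = 32.44/22.55 = 1.439; β = √(1 − 1/γ²) = √0.5168.

β = 0.719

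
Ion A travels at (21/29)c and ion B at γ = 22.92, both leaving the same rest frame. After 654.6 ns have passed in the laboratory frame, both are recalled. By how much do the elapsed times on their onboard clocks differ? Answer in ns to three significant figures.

A: γ = 1/√(1 − (21/29)²) = 29/20 = 1.450; τ_A = 654.6/1.450 = 451.4 ns.
B: γ = 22.92; τ_B = 654.6/22.92 = 28.56 ns.

|τ_A − τ_B| = 423 ns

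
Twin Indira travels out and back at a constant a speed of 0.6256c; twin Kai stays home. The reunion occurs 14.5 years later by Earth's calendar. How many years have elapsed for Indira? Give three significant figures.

τ = 11.3 years

γ = 1/√(1 − 0.6256²) = 1/√0.6086 = 1.282
Indira's clock measures proper time along the trip: τ = Δt/γ = 14.5/1.282 years.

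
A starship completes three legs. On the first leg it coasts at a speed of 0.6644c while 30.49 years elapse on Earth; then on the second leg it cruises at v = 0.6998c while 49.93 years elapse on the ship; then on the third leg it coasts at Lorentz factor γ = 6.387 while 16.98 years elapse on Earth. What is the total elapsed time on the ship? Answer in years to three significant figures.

Leg 1: γ = 1/√(1 − 0.6644²) = 1/√0.5586 = 1.338; τ_1 = 30.49/1.338 = 22.79 years.
Leg 2: 49.93 years is already measured on the ship.
Leg 3: γ = 6.387; τ_3 = 16.98/6.387 = 2.659 years.
Total: 22.79 + 49.93 + 2.659 years.

τ = 75.4 years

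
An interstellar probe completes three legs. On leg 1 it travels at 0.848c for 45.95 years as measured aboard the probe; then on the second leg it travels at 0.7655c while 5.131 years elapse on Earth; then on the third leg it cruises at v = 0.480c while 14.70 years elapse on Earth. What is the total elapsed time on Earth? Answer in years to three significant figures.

Δt = 107 years

Leg 1: γ = 1/√(1 − 0.848²) = 1/√0.2809 = 1.887; Δt_1 = 1.887 × 45.95 = 86.70 years.
Leg 2: 5.131 years is already measured on Earth.
Leg 3: 14.70 years is already measured on Earth.
Total: 86.70 + 5.131 + 14.70 years.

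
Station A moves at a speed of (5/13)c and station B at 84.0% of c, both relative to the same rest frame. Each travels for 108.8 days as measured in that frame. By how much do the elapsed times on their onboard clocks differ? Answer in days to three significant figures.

A: γ = 1/√(1 − (5/13)²) = 13/12 ≈ 1.083; τ_A = 108.8/1.083 = 100.4 days.
B: β = 0.840; γ = 1/√(1 − 0.840²) = 1/√0.2944 = 1.843; τ_B = 108.8/1.843 = 59.03 days.

|τ_A − τ_B| = 41.4 days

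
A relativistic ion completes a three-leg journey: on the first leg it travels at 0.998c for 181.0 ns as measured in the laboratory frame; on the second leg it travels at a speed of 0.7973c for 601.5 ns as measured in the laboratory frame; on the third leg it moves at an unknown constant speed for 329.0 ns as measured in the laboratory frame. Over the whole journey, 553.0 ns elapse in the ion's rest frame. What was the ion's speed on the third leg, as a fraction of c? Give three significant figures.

Leg 1: γ = 1/√(1 − 0.998²) = 1/√0.003996 = 15.82; τ_1 = 181.0/15.82 = 11.44 ns.
Leg 2: γ = 1/√(1 − 0.7973²) = 1/√0.3643 = 1.657; τ_2 = 601.5/1.657 = 363.1 ns.
Leg 3: speed unknown; τ_3 = 329.0/γ_3.
Total proper time: 11.44 + 363.1 + τ_3 = 553.0, so τ_3 = 553.0 − 374.5 = 178.5 ns.
γ_3 = 329.0/178.5 = 1.843; β = √(1 − 1/γ²) = √0.7056.

β = 0.840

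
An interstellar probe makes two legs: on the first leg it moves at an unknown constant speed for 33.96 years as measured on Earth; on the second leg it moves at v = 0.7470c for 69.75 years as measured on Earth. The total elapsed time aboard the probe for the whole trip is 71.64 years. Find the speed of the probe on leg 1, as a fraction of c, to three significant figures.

Leg 1: speed unknown; τ_1 = 33.96/γ_1.
Leg 2: γ = 1/√(1 − 0.7470²) = 1/√0.4420 = 1.504; τ_2 = 69.75/1.504 = 46.37 years.
Total proper time: τ_1 + 46.37 = 71.64, so τ_1 = 71.64 − 46.37 = 25.27 years.
γ_1 = 33.96/25.27 = 1.344; β = √(1 − 1/γ²) = √0.4464.

β = 0.668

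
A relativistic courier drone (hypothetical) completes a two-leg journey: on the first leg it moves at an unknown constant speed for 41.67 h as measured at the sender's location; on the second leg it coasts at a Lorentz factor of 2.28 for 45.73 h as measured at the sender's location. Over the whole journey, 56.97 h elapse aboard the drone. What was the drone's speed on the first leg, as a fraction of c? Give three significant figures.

Leg 1: speed unknown; τ_1 = 41.67/γ_1.
Leg 2: γ = 2.28; τ_2 = 45.73/2.280 = 20.06 h.
Total proper time: τ_1 + 20.06 = 56.97, so τ_1 = 56.97 − 20.06 = 36.91 h.
γ_1 = 41.67/36.91 = 1.129; β = √(1 − 1/γ²) = √0.2153.

β = 0.464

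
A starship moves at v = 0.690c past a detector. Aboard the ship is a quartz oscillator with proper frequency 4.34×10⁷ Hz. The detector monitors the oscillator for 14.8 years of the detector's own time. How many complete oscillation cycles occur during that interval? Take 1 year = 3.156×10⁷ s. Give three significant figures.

γ = 1/√(1 − 0.690²) = 1/√0.5239 = 1.382
During 14.8 years of lab time, the oscillator's proper time advances by τ = Δt/γ = 14.8/1.382 = 10.71 years = 3.381×10⁸ s.
N = f × τ = 4.34×10⁷ × 3.381×10⁸ = 1.467×10¹⁶.

N = 1.47×10¹⁶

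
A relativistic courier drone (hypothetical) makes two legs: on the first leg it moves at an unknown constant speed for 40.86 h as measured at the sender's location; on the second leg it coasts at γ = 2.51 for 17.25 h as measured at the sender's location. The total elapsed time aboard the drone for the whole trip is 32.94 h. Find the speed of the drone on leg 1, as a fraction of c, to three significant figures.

β = 0.770

Leg 1: speed unknown; τ_1 = 40.86/γ_1.
Leg 2: γ = 2.51; τ_2 = 17.25/2.510 = 6.873 h.
Total proper time: τ_1 + 6.873 = 32.94, so τ_1 = 32.94 − 6.873 = 26.07 h.
γ_1 = 40.86/26.07 = 1.567; β = √(1 − 1/γ²) = √0.5930.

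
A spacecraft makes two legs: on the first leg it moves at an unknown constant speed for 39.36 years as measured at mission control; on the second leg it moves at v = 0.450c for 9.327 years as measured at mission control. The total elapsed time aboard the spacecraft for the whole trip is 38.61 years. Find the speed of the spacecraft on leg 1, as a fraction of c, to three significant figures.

β = 0.639

Leg 1: speed unknown; τ_1 = 39.36/γ_1.
Leg 2: γ = 1/√(1 − 0.450²) = 1/√0.7975 = 1.120; τ_2 = 9.327/1.120 = 8.329 years.
Total proper time: τ_1 + 8.329 = 38.61, so τ_1 = 38.61 − 8.329 = 30.28 years.
γ_1 = 39.36/30.28 = 1.300; β = √(1 − 1/γ²) = √0.4081.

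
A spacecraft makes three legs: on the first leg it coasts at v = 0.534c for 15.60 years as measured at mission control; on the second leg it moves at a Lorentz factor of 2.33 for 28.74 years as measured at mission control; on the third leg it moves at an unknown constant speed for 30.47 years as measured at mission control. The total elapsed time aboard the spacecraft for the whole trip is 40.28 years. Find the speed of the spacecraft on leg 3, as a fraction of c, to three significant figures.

β = 0.875

Leg 1: γ = 1/√(1 − 0.534²) = 1/√0.7148 = 1.183; τ_1 = 15.60/1.183 = 13.19 years.
Leg 2: γ = 2.33; τ_2 = 28.74/2.330 = 12.33 years.
Leg 3: speed unknown; τ_3 = 30.47/γ_3.
Total proper time: 13.19 + 12.33 + τ_3 = 40.28, so τ_3 = 40.28 − 25.52 = 14.76 years.
γ_3 = 30.47/14.76 = 2.065; β = √(1 − 1/γ²) = √0.7655.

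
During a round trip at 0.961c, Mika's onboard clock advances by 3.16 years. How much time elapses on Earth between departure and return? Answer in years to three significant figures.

Δt = 11.4 years

γ = 1/√(1 − 0.961²) = 1/√0.07648 = 3.616
Earth-frame duration is the dilated interval: Δt = γτ = 3.616 × 3.16 years.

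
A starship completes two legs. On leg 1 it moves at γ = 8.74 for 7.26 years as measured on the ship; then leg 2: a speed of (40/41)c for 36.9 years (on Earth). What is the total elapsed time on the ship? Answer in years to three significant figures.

τ = 15.4 years

Leg 1: 7.26 years is already measured on the ship.
Leg 2: γ = 1/√(1 − (40/41)²) = 41/9 ≈ 4.556; τ_2 = 36.9/4.556 = 8.100 years.
Total: 7.260 + 8.100 years.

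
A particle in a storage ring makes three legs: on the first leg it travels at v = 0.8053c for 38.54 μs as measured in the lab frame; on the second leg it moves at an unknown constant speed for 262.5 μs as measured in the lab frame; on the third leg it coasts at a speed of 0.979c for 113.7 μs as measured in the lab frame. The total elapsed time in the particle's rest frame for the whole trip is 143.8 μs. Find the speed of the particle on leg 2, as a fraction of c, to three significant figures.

Leg 1: γ = 1/√(1 − 0.8053²) = 1/√0.3515 = 1.687; τ_1 = 38.54/1.687 = 22.85 μs.
Leg 2: speed unknown; τ_2 = 262.5/γ_2.
Leg 3: γ = 1/√(1 − 0.979²) = 1/√0.04156 = 4.905; τ_3 = 113.7/4.905 = 23.18 μs.
Total proper time: 22.85 + τ_2 + 23.18 = 143.8, so τ_2 = 143.8 − 46.03 = 97.77 μs.
γ_2 = 262.5/97.77 = 2.685; β = √(1 − 1/γ²) = √0.8613.

β = 0.928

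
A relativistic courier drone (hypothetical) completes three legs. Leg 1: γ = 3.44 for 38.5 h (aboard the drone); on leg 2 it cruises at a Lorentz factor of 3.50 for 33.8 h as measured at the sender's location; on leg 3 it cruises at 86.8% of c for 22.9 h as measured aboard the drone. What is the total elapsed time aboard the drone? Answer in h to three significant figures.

τ = 71.1 h

Leg 1: 38.5 h is already measured aboard the drone.
Leg 2: γ = 3.50; τ_2 = 33.8/3.500 = 9.657 h.
Leg 3: 22.9 h is already measured aboard the drone.
Total: 38.50 + 9.657 + 22.90 h.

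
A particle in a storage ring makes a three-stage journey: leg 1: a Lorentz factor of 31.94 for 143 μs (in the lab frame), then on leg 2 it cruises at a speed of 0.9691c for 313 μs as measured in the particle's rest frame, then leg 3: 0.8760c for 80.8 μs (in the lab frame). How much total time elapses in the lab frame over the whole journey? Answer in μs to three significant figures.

Δt = 1490 μs

Leg 1: 143 μs is already measured in the lab frame.
Leg 2: γ = 1/√(1 − 0.9691²) = 1/√0.06085 = 4.054; Δt_2 = 4.054 × 313 = 1269 μs.
Leg 3: 80.8 μs is already measured in the lab frame.
Total: 143.0 + 1269 + 80.80 μs.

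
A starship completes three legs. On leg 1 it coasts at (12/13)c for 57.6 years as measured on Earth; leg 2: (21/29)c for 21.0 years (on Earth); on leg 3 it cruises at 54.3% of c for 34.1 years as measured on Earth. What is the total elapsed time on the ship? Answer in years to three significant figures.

Leg 1: γ = 1/√(1 − (12/13)²) = 13/5 = 2.600; τ_1 = 57.6/2.600 = 22.15 years.
Leg 2: γ = 1/√(1 − (21/29)²) = 29/20 = 1.450; τ_2 = 21.0/1.450 = 14.48 years.
Leg 3: β = 0.543; γ = 1/√(1 − 0.543²) = 1/√0.7052 = 1.191; τ_3 = 34.1/1.191 = 28.63 years.
Total: 22.15 + 14.48 + 28.63 years.

τ = 65.3 years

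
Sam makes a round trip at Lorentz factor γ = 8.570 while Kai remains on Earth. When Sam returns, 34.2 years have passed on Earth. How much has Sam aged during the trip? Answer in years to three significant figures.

γ = 8.570
Sam's clock measures proper time along the trip: τ = Δt/γ = 34.2/8.570 years.

τ = 3.99 years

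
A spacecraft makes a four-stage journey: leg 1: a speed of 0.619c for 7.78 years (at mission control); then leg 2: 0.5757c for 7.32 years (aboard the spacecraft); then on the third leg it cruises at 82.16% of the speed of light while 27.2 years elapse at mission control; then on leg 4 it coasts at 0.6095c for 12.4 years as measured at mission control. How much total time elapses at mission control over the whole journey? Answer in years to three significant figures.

Leg 1: 7.78 years is already measured at mission control.
Leg 2: γ = 1/√(1 − 0.5757²) = 1/√0.6686 = 1.223; Δt_2 = 1.223 × 7.32 = 8.952 years.
Leg 3: 27.2 years is already measured at mission control.
Leg 4: 12.4 years is already measured at mission control.
Total: 7.780 + 8.952 + 27.20 + 12.40 years.

Δt = 56.3 years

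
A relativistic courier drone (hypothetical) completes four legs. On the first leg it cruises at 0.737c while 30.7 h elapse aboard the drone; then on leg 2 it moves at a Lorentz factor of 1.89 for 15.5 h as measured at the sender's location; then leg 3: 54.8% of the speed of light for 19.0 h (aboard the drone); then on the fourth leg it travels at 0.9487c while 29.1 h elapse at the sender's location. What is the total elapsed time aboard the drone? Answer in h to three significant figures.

Leg 1: 30.7 h is already measured aboard the drone.
Leg 2: γ = 1.89; τ_2 = 15.5/1.890 = 8.201 h.
Leg 3: 19.0 h is already measured aboard the drone.
Leg 4: γ = 1/√(1 − 0.9487²) = 1/√0.09997 = 3.163; τ_4 = 29.1/3.163 = 9.201 h.
Total: 30.70 + 8.201 + 19.00 + 9.201 h.

τ = 67.1 h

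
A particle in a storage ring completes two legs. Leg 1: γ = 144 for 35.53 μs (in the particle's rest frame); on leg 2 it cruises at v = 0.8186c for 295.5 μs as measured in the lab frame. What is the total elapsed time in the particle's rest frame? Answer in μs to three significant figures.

τ = 205 μs

Leg 1: 35.53 μs is already measured in the particle's rest frame.
Leg 2: γ = 1/√(1 − 0.8186²) = 1/√0.3299 = 1.741; τ_2 = 295.5/1.741 = 169.7 μs.
Total: 35.53 + 169.7 μs.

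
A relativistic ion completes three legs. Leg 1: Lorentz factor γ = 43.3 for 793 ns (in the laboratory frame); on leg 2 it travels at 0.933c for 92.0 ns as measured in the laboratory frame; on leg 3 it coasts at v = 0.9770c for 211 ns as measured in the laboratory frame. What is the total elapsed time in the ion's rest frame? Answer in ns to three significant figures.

τ = 96.4 ns

Leg 1: γ = 43.3; τ_1 = 793/43.30 = 18.31 ns.
Leg 2: γ = 1/√(1 − 0.933²) = 1/√0.1295 = 2.779; τ_2 = 92.0/2.779 = 33.11 ns.
Leg 3: γ = 1/√(1 − 0.9770²) = 1/√0.04547 = 4.690; τ_3 = 211/4.690 = 44.99 ns.
Total: 18.31 + 33.11 + 44.99 ns.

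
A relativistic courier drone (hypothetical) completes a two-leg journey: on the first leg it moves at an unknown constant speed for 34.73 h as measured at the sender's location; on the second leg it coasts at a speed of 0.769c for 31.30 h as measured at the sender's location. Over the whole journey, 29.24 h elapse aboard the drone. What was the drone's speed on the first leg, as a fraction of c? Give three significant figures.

β = 0.964

Leg 1: speed unknown; τ_1 = 34.73/γ_1.
Leg 2: γ = 1/√(1 − 0.769²) = 1/√0.4086 = 1.564; τ_2 = 31.30/1.564 = 20.01 h.
Total proper time: τ_1 + 20.01 = 29.24, so τ_1 = 29.24 − 20.01 = 9.232 h.
γ_1 = 34.73/9.232 = 3.762; β = √(1 − 1/γ²) = √0.9293.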